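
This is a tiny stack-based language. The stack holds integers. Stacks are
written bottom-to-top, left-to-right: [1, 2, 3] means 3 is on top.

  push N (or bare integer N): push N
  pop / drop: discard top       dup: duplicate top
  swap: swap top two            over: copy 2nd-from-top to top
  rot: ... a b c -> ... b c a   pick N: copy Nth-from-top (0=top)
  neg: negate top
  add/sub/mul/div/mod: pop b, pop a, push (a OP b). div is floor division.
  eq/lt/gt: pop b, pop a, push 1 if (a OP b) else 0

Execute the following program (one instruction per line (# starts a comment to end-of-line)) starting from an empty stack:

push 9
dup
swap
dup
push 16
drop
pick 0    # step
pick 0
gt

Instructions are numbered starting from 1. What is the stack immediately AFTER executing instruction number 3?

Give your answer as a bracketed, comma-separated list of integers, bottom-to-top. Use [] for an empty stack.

Step 1 ('push 9'): [9]
Step 2 ('dup'): [9, 9]
Step 3 ('swap'): [9, 9]

Answer: [9, 9]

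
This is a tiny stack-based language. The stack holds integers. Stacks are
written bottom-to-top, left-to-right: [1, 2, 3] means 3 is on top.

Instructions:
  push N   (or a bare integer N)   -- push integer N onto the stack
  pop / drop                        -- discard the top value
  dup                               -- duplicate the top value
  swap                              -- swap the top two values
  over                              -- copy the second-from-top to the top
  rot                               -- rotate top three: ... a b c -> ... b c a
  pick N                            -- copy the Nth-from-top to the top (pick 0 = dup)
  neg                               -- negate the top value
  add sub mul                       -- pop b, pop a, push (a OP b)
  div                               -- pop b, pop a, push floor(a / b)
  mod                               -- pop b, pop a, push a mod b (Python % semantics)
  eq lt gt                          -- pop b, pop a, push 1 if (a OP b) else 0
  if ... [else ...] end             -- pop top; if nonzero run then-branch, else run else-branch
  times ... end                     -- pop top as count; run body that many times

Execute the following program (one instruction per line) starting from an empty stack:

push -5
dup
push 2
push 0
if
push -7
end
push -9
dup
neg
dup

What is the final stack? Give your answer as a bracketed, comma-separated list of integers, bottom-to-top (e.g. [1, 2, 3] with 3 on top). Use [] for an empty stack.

Answer: [-5, -5, 2, -9, 9, 9]

Derivation:
After 'push -5': [-5]
After 'dup': [-5, -5]
After 'push 2': [-5, -5, 2]
After 'push 0': [-5, -5, 2, 0]
After 'if': [-5, -5, 2]
After 'push -9': [-5, -5, 2, -9]
After 'dup': [-5, -5, 2, -9, -9]
After 'neg': [-5, -5, 2, -9, 9]
After 'dup': [-5, -5, 2, -9, 9, 9]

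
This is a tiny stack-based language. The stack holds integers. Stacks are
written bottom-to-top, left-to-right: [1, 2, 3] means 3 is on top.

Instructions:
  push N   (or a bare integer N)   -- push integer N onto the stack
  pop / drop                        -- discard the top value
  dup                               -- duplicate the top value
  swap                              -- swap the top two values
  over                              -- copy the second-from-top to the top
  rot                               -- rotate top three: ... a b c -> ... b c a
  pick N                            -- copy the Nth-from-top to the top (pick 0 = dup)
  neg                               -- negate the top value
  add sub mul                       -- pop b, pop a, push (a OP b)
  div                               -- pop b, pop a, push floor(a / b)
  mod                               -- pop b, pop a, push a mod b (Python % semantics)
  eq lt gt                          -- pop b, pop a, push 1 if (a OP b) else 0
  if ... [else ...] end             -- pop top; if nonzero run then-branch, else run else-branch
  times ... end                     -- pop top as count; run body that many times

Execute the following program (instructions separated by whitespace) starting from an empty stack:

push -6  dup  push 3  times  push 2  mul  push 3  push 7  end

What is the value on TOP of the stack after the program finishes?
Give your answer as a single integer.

Answer: 7

Derivation:
After 'push -6': [-6]
After 'dup': [-6, -6]
After 'push 3': [-6, -6, 3]
After 'times': [-6, -6]
After 'push 2': [-6, -6, 2]
After 'mul': [-6, -12]
After 'push 3': [-6, -12, 3]
After 'push 7': [-6, -12, 3, 7]
After 'push 2': [-6, -12, 3, 7, 2]
After 'mul': [-6, -12, 3, 14]
After 'push 3': [-6, -12, 3, 14, 3]
After 'push 7': [-6, -12, 3, 14, 3, 7]
After 'push 2': [-6, -12, 3, 14, 3, 7, 2]
After 'mul': [-6, -12, 3, 14, 3, 14]
After 'push 3': [-6, -12, 3, 14, 3, 14, 3]
After 'push 7': [-6, -12, 3, 14, 3, 14, 3, 7]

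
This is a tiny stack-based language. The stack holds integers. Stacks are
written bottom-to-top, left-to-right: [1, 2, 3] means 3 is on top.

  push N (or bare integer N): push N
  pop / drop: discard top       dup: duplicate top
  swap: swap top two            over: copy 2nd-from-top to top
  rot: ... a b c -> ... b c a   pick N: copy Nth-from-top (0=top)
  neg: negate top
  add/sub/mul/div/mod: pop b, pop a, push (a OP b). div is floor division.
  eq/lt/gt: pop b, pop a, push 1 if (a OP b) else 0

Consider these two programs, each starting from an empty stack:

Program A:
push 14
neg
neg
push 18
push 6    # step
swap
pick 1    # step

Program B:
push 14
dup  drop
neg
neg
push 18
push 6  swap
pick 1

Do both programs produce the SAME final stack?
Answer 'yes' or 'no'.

Answer: yes

Derivation:
Program A trace:
  After 'push 14': [14]
  After 'neg': [-14]
  After 'neg': [14]
  After 'push 18': [14, 18]
  After 'push 6': [14, 18, 6]
  After 'swap': [14, 6, 18]
  After 'pick 1': [14, 6, 18, 6]
Program A final stack: [14, 6, 18, 6]

Program B trace:
  After 'push 14': [14]
  After 'dup': [14, 14]
  After 'drop': [14]
  After 'neg': [-14]
  After 'neg': [14]
  After 'push 18': [14, 18]
  After 'push 6': [14, 18, 6]
  After 'swap': [14, 6, 18]
  After 'pick 1': [14, 6, 18, 6]
Program B final stack: [14, 6, 18, 6]
Same: yes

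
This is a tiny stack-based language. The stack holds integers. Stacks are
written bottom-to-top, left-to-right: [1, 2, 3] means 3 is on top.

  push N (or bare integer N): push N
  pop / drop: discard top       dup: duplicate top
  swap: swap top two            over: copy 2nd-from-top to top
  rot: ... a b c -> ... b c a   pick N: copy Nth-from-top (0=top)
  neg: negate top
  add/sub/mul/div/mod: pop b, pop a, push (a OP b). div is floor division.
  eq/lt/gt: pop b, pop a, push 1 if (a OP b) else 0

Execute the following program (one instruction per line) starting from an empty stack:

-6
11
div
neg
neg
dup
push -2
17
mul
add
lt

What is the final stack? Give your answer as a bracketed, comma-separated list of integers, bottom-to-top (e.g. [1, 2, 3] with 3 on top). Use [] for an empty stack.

Answer: [0]

Derivation:
After 'push -6': [-6]
After 'push 11': [-6, 11]
After 'div': [-1]
After 'neg': [1]
After 'neg': [-1]
After 'dup': [-1, -1]
After 'push -2': [-1, -1, -2]
After 'push 17': [-1, -1, -2, 17]
After 'mul': [-1, -1, -34]
After 'add': [-1, -35]
After 'lt': [0]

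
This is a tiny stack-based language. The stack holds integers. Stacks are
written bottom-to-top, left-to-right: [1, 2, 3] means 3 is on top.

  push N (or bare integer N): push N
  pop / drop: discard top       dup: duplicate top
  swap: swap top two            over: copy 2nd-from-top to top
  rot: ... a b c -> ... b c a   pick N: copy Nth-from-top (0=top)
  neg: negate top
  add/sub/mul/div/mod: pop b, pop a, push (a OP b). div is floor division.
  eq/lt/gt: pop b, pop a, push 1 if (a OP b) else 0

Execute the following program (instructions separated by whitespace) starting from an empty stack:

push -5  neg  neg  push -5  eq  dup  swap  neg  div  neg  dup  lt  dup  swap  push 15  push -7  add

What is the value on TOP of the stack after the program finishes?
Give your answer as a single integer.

After 'push -5': [-5]
After 'neg': [5]
After 'neg': [-5]
After 'push -5': [-5, -5]
After 'eq': [1]
After 'dup': [1, 1]
After 'swap': [1, 1]
After 'neg': [1, -1]
After 'div': [-1]
After 'neg': [1]
After 'dup': [1, 1]
After 'lt': [0]
After 'dup': [0, 0]
After 'swap': [0, 0]
After 'push 15': [0, 0, 15]
After 'push -7': [0, 0, 15, -7]
After 'add': [0, 0, 8]

Answer: 8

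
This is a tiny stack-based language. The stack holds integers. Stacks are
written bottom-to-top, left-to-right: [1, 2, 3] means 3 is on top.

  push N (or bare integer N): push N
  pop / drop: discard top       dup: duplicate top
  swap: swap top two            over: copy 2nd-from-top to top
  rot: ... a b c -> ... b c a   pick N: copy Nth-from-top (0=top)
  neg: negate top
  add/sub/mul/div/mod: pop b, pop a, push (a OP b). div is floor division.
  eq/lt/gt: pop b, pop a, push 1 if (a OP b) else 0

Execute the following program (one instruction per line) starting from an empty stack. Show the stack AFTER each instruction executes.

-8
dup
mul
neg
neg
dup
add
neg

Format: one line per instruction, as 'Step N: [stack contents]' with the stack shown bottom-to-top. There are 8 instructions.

Step 1: [-8]
Step 2: [-8, -8]
Step 3: [64]
Step 4: [-64]
Step 5: [64]
Step 6: [64, 64]
Step 7: [128]
Step 8: [-128]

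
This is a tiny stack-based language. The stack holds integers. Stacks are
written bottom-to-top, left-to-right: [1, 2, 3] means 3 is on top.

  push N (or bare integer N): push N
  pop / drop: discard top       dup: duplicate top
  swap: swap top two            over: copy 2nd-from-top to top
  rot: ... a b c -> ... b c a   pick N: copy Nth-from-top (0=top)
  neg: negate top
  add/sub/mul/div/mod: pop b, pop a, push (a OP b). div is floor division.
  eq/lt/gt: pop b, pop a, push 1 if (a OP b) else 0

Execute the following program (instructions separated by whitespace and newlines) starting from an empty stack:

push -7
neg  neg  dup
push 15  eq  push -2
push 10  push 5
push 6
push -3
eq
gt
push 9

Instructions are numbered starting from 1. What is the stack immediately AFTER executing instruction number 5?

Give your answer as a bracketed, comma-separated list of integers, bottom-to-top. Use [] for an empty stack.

Step 1 ('push -7'): [-7]
Step 2 ('neg'): [7]
Step 3 ('neg'): [-7]
Step 4 ('dup'): [-7, -7]
Step 5 ('push 15'): [-7, -7, 15]

Answer: [-7, -7, 15]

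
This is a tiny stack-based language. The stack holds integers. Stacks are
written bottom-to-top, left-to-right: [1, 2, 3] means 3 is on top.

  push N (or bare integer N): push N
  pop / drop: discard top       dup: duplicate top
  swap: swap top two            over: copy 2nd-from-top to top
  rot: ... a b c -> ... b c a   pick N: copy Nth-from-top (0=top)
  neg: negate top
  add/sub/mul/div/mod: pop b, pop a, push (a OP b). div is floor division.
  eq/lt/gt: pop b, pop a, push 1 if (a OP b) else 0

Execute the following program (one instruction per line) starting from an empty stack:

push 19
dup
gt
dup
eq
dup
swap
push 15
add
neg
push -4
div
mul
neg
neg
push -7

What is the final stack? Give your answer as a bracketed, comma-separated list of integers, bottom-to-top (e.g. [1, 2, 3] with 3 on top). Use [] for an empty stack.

After 'push 19': [19]
After 'dup': [19, 19]
After 'gt': [0]
After 'dup': [0, 0]
After 'eq': [1]
After 'dup': [1, 1]
After 'swap': [1, 1]
After 'push 15': [1, 1, 15]
After 'add': [1, 16]
After 'neg': [1, -16]
After 'push -4': [1, -16, -4]
After 'div': [1, 4]
After 'mul': [4]
After 'neg': [-4]
After 'neg': [4]
After 'push -7': [4, -7]

Answer: [4, -7]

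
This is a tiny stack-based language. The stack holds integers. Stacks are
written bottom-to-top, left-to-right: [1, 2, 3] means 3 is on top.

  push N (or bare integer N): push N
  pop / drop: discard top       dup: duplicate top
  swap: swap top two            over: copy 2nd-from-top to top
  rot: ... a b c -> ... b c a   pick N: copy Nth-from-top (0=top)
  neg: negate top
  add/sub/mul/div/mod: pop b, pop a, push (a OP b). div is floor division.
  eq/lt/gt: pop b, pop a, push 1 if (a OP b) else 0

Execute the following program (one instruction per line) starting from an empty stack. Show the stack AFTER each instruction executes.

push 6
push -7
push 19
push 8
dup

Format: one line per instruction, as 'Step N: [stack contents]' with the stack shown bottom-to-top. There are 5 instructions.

Step 1: [6]
Step 2: [6, -7]
Step 3: [6, -7, 19]
Step 4: [6, -7, 19, 8]
Step 5: [6, -7, 19, 8, 8]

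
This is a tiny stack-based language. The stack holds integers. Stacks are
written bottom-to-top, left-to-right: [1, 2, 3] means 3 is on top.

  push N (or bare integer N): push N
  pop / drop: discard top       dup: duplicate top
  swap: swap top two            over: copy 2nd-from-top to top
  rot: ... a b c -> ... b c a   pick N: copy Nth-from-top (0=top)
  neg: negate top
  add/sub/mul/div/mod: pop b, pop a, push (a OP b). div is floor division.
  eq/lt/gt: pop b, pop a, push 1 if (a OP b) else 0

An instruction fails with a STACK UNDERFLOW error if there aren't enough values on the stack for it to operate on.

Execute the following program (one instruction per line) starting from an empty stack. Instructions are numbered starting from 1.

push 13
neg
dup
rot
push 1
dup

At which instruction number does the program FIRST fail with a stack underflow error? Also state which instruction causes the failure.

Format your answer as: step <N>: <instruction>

Step 1 ('push 13'): stack = [13], depth = 1
Step 2 ('neg'): stack = [-13], depth = 1
Step 3 ('dup'): stack = [-13, -13], depth = 2
Step 4 ('rot'): needs 3 value(s) but depth is 2 — STACK UNDERFLOW

Answer: step 4: rot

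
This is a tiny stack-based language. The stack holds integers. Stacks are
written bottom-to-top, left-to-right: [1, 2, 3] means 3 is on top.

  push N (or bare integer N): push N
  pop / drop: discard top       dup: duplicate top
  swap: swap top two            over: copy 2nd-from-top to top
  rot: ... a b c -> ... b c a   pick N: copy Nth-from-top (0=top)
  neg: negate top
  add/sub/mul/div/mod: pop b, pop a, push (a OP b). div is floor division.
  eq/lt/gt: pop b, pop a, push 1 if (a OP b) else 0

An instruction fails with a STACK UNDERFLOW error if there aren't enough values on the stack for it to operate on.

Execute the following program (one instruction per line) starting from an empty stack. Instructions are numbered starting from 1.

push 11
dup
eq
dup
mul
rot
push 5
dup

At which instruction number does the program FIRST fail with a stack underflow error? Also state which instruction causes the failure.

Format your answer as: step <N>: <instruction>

Answer: step 6: rot

Derivation:
Step 1 ('push 11'): stack = [11], depth = 1
Step 2 ('dup'): stack = [11, 11], depth = 2
Step 3 ('eq'): stack = [1], depth = 1
Step 4 ('dup'): stack = [1, 1], depth = 2
Step 5 ('mul'): stack = [1], depth = 1
Step 6 ('rot'): needs 3 value(s) but depth is 1 — STACK UNDERFLOW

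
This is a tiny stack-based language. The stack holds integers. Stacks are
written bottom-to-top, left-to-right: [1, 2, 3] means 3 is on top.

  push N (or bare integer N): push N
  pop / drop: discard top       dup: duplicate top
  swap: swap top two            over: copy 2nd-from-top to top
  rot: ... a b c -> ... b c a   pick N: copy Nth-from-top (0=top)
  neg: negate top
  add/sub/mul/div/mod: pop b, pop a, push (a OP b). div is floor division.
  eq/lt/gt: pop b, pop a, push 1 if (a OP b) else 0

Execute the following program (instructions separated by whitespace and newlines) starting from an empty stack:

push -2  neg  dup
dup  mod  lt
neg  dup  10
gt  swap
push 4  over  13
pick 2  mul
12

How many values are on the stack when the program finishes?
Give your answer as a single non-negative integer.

After 'push -2': stack = [-2] (depth 1)
After 'neg': stack = [2] (depth 1)
After 'dup': stack = [2, 2] (depth 2)
After 'dup': stack = [2, 2, 2] (depth 3)
After 'mod': stack = [2, 0] (depth 2)
After 'lt': stack = [0] (depth 1)
After 'neg': stack = [0] (depth 1)
After 'dup': stack = [0, 0] (depth 2)
After 'push 10': stack = [0, 0, 10] (depth 3)
After 'gt': stack = [0, 0] (depth 2)
After 'swap': stack = [0, 0] (depth 2)
After 'push 4': stack = [0, 0, 4] (depth 3)
After 'over': stack = [0, 0, 4, 0] (depth 4)
After 'push 13': stack = [0, 0, 4, 0, 13] (depth 5)
After 'pick 2': stack = [0, 0, 4, 0, 13, 4] (depth 6)
After 'mul': stack = [0, 0, 4, 0, 52] (depth 5)
After 'push 12': stack = [0, 0, 4, 0, 52, 12] (depth 6)

Answer: 6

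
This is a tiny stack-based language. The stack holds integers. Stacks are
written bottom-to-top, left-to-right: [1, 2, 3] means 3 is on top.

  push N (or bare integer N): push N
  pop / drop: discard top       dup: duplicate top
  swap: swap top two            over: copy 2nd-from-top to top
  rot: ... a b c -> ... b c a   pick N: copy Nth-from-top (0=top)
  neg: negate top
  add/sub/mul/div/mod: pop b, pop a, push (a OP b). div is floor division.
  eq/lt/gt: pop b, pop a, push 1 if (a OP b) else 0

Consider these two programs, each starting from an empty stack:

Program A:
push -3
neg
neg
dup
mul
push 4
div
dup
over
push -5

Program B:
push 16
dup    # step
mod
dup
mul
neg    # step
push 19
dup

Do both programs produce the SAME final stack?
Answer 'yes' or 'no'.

Program A trace:
  After 'push -3': [-3]
  After 'neg': [3]
  After 'neg': [-3]
  After 'dup': [-3, -3]
  After 'mul': [9]
  After 'push 4': [9, 4]
  After 'div': [2]
  After 'dup': [2, 2]
  After 'over': [2, 2, 2]
  After 'push -5': [2, 2, 2, -5]
Program A final stack: [2, 2, 2, -5]

Program B trace:
  After 'push 16': [16]
  After 'dup': [16, 16]
  After 'mod': [0]
  After 'dup': [0, 0]
  After 'mul': [0]
  After 'neg': [0]
  After 'push 19': [0, 19]
  After 'dup': [0, 19, 19]
Program B final stack: [0, 19, 19]
Same: no

Answer: no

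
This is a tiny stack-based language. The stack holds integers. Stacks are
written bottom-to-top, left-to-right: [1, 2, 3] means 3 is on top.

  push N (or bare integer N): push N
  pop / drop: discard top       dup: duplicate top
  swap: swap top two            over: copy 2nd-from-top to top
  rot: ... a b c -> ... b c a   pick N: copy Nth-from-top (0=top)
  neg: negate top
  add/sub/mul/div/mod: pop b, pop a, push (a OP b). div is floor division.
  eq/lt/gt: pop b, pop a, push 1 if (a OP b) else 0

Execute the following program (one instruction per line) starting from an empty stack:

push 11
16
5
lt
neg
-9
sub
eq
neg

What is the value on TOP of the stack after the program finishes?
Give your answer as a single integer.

After 'push 11': [11]
After 'push 16': [11, 16]
After 'push 5': [11, 16, 5]
After 'lt': [11, 0]
After 'neg': [11, 0]
After 'push -9': [11, 0, -9]
After 'sub': [11, 9]
After 'eq': [0]
After 'neg': [0]

Answer: 0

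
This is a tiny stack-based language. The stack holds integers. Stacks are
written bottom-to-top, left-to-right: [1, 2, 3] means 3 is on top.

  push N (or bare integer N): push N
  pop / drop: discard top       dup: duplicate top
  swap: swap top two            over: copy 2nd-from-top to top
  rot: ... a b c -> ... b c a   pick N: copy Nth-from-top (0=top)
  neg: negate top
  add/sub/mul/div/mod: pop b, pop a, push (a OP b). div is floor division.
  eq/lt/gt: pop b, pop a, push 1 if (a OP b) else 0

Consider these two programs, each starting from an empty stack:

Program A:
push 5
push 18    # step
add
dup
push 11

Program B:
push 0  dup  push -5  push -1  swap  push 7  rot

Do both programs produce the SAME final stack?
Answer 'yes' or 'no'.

Answer: no

Derivation:
Program A trace:
  After 'push 5': [5]
  After 'push 18': [5, 18]
  After 'add': [23]
  After 'dup': [23, 23]
  After 'push 11': [23, 23, 11]
Program A final stack: [23, 23, 11]

Program B trace:
  After 'push 0': [0]
  After 'dup': [0, 0]
  After 'push -5': [0, 0, -5]
  After 'push -1': [0, 0, -5, -1]
  After 'swap': [0, 0, -1, -5]
  After 'push 7': [0, 0, -1, -5, 7]
  After 'rot': [0, 0, -5, 7, -1]
Program B final stack: [0, 0, -5, 7, -1]
Same: no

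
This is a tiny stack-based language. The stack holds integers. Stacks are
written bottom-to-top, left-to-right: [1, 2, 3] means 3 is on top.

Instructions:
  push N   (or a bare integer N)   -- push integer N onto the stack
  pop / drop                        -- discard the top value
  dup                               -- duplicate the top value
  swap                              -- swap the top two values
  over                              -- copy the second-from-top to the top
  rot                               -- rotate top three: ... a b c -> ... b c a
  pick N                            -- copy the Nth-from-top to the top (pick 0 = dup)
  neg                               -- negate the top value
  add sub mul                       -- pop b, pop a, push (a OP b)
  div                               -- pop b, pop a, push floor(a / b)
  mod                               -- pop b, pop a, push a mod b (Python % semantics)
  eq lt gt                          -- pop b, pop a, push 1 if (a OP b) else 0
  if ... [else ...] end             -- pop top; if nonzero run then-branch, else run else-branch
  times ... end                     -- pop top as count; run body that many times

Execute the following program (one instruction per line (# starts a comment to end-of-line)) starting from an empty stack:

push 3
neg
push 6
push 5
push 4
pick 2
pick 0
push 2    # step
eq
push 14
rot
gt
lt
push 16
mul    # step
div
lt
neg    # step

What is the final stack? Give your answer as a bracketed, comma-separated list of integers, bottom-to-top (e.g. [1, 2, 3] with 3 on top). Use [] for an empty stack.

After 'push 3': [3]
After 'neg': [-3]
After 'push 6': [-3, 6]
After 'push 5': [-3, 6, 5]
After 'push 4': [-3, 6, 5, 4]
After 'pick 2': [-3, 6, 5, 4, 6]
After 'pick 0': [-3, 6, 5, 4, 6, 6]
After 'push 2': [-3, 6, 5, 4, 6, 6, 2]
After 'eq': [-3, 6, 5, 4, 6, 0]
After 'push 14': [-3, 6, 5, 4, 6, 0, 14]
After 'rot': [-3, 6, 5, 4, 0, 14, 6]
After 'gt': [-3, 6, 5, 4, 0, 1]
After 'lt': [-3, 6, 5, 4, 1]
After 'push 16': [-3, 6, 5, 4, 1, 16]
After 'mul': [-3, 6, 5, 4, 16]
After 'div': [-3, 6, 5, 0]
After 'lt': [-3, 6, 0]
After 'neg': [-3, 6, 0]

Answer: [-3, 6, 0]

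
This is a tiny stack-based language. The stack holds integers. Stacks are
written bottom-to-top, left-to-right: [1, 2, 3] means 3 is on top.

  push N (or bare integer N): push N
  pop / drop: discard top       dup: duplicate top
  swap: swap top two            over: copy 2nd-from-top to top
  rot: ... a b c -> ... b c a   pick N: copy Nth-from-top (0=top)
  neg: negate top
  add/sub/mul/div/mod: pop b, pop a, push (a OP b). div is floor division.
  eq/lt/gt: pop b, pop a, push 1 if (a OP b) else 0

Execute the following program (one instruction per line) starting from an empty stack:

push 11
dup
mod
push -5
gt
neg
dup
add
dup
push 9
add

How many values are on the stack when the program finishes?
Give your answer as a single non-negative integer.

Answer: 2

Derivation:
After 'push 11': stack = [11] (depth 1)
After 'dup': stack = [11, 11] (depth 2)
After 'mod': stack = [0] (depth 1)
After 'push -5': stack = [0, -5] (depth 2)
After 'gt': stack = [1] (depth 1)
After 'neg': stack = [-1] (depth 1)
After 'dup': stack = [-1, -1] (depth 2)
After 'add': stack = [-2] (depth 1)
After 'dup': stack = [-2, -2] (depth 2)
After 'push 9': stack = [-2, -2, 9] (depth 3)
After 'add': stack = [-2, 7] (depth 2)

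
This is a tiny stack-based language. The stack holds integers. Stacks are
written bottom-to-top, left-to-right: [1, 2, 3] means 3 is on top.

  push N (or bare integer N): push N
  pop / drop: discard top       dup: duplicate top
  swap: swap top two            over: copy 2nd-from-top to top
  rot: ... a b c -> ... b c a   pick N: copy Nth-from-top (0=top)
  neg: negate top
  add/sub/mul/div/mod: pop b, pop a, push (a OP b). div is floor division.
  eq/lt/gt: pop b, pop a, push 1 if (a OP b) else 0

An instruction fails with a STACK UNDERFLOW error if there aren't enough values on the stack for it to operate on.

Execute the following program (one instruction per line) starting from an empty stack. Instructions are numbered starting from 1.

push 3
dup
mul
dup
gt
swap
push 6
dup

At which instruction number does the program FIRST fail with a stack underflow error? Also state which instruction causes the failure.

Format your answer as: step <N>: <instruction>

Step 1 ('push 3'): stack = [3], depth = 1
Step 2 ('dup'): stack = [3, 3], depth = 2
Step 3 ('mul'): stack = [9], depth = 1
Step 4 ('dup'): stack = [9, 9], depth = 2
Step 5 ('gt'): stack = [0], depth = 1
Step 6 ('swap'): needs 2 value(s) but depth is 1 — STACK UNDERFLOW

Answer: step 6: swap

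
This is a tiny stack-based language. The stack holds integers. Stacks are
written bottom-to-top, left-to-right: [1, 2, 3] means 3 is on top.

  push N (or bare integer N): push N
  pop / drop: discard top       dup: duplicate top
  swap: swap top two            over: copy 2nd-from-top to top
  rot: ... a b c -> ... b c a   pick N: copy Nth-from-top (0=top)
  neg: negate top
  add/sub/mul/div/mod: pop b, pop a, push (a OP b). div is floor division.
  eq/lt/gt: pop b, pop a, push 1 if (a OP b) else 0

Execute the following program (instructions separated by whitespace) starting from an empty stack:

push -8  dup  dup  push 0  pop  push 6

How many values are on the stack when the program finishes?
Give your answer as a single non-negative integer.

After 'push -8': stack = [-8] (depth 1)
After 'dup': stack = [-8, -8] (depth 2)
After 'dup': stack = [-8, -8, -8] (depth 3)
After 'push 0': stack = [-8, -8, -8, 0] (depth 4)
After 'pop': stack = [-8, -8, -8] (depth 3)
After 'push 6': stack = [-8, -8, -8, 6] (depth 4)

Answer: 4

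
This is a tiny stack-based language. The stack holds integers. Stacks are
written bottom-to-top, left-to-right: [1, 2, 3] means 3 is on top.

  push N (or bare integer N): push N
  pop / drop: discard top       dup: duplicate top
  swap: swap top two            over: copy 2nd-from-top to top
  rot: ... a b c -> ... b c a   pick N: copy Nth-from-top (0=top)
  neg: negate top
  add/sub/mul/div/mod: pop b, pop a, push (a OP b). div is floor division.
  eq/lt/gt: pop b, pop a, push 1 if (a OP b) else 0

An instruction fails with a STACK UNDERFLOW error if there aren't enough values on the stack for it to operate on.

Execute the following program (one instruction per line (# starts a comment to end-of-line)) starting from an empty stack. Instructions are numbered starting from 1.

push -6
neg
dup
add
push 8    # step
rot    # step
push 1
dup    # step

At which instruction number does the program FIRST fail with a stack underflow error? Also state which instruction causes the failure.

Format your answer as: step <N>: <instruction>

Step 1 ('push -6'): stack = [-6], depth = 1
Step 2 ('neg'): stack = [6], depth = 1
Step 3 ('dup'): stack = [6, 6], depth = 2
Step 4 ('add'): stack = [12], depth = 1
Step 5 ('push 8'): stack = [12, 8], depth = 2
Step 6 ('rot'): needs 3 value(s) but depth is 2 — STACK UNDERFLOW

Answer: step 6: rot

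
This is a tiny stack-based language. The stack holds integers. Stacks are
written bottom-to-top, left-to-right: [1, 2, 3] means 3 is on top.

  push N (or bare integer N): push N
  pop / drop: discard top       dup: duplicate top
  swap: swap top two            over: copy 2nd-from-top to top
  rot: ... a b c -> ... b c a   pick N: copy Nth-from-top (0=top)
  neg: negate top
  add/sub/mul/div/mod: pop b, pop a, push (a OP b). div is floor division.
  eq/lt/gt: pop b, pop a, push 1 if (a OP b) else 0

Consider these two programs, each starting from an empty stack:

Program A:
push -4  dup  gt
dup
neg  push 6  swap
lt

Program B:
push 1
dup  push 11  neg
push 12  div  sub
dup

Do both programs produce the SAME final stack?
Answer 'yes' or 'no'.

Answer: no

Derivation:
Program A trace:
  After 'push -4': [-4]
  After 'dup': [-4, -4]
  After 'gt': [0]
  After 'dup': [0, 0]
  After 'neg': [0, 0]
  After 'push 6': [0, 0, 6]
  After 'swap': [0, 6, 0]
  After 'lt': [0, 0]
Program A final stack: [0, 0]

Program B trace:
  After 'push 1': [1]
  After 'dup': [1, 1]
  After 'push 11': [1, 1, 11]
  After 'neg': [1, 1, -11]
  After 'push 12': [1, 1, -11, 12]
  After 'div': [1, 1, -1]
  After 'sub': [1, 2]
  After 'dup': [1, 2, 2]
Program B final stack: [1, 2, 2]
Same: no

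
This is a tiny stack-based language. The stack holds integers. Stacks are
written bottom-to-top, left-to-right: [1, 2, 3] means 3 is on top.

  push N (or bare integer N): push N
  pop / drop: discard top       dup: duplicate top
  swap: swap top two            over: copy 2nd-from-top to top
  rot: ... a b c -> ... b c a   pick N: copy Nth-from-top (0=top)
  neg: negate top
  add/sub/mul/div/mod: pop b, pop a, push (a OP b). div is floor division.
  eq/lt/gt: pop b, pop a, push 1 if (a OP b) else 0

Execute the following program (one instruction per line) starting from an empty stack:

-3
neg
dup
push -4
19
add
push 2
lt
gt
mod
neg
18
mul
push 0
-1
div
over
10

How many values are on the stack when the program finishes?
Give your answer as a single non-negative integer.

After 'push -3': stack = [-3] (depth 1)
After 'neg': stack = [3] (depth 1)
After 'dup': stack = [3, 3] (depth 2)
After 'push -4': stack = [3, 3, -4] (depth 3)
After 'push 19': stack = [3, 3, -4, 19] (depth 4)
After 'add': stack = [3, 3, 15] (depth 3)
After 'push 2': stack = [3, 3, 15, 2] (depth 4)
After 'lt': stack = [3, 3, 0] (depth 3)
After 'gt': stack = [3, 1] (depth 2)
After 'mod': stack = [0] (depth 1)
After 'neg': stack = [0] (depth 1)
After 'push 18': stack = [0, 18] (depth 2)
After 'mul': stack = [0] (depth 1)
After 'push 0': stack = [0, 0] (depth 2)
After 'push -1': stack = [0, 0, -1] (depth 3)
After 'div': stack = [0, 0] (depth 2)
After 'over': stack = [0, 0, 0] (depth 3)
After 'push 10': stack = [0, 0, 0, 10] (depth 4)

Answer: 4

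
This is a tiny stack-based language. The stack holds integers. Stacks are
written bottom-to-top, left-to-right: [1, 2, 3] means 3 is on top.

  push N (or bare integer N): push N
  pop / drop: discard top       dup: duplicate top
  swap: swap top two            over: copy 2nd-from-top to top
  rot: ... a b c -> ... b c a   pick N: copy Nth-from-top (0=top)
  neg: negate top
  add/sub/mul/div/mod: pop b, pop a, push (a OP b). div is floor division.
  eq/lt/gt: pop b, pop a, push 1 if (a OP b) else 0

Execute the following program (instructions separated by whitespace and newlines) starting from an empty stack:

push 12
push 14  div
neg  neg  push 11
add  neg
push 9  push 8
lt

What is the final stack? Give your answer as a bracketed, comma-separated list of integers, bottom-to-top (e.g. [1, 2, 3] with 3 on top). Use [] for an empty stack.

Answer: [-11, 0]

Derivation:
After 'push 12': [12]
After 'push 14': [12, 14]
After 'div': [0]
After 'neg': [0]
After 'neg': [0]
After 'push 11': [0, 11]
After 'add': [11]
After 'neg': [-11]
After 'push 9': [-11, 9]
After 'push 8': [-11, 9, 8]
After 'lt': [-11, 0]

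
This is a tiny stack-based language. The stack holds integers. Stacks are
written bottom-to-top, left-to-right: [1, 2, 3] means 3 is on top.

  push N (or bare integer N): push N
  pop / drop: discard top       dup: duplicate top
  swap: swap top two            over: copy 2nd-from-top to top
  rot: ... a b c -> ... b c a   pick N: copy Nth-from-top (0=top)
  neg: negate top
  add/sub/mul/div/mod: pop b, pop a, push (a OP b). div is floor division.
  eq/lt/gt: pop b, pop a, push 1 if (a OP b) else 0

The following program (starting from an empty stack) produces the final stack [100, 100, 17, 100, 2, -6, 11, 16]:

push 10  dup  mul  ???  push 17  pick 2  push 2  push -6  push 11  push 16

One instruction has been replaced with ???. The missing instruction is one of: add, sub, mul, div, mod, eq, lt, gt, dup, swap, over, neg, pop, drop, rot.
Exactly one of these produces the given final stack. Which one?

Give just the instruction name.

Answer: dup

Derivation:
Stack before ???: [100]
Stack after ???:  [100, 100]
The instruction that transforms [100] -> [100, 100] is: dup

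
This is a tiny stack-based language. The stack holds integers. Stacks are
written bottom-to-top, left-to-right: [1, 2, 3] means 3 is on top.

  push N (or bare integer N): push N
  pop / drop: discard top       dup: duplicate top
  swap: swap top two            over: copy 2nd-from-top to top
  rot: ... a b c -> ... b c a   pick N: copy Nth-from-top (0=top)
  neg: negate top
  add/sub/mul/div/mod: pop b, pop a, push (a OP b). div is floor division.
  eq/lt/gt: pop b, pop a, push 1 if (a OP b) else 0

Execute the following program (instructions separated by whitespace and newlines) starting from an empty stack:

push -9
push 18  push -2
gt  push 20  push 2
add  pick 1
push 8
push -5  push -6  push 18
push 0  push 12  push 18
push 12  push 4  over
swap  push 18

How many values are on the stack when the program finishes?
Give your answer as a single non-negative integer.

After 'push -9': stack = [-9] (depth 1)
After 'push 18': stack = [-9, 18] (depth 2)
After 'push -2': stack = [-9, 18, -2] (depth 3)
After 'gt': stack = [-9, 1] (depth 2)
After 'push 20': stack = [-9, 1, 20] (depth 3)
After 'push 2': stack = [-9, 1, 20, 2] (depth 4)
After 'add': stack = [-9, 1, 22] (depth 3)
After 'pick 1': stack = [-9, 1, 22, 1] (depth 4)
After 'push 8': stack = [-9, 1, 22, 1, 8] (depth 5)
After 'push -5': stack = [-9, 1, 22, 1, 8, -5] (depth 6)
After 'push -6': stack = [-9, 1, 22, 1, 8, -5, -6] (depth 7)
After 'push 18': stack = [-9, 1, 22, 1, 8, -5, -6, 18] (depth 8)
After 'push 0': stack = [-9, 1, 22, 1, 8, -5, -6, 18, 0] (depth 9)
After 'push 12': stack = [-9, 1, 22, 1, 8, -5, -6, 18, 0, 12] (depth 10)
After 'push 18': stack = [-9, 1, 22, 1, 8, -5, -6, 18, 0, 12, 18] (depth 11)
After 'push 12': stack = [-9, 1, 22, 1, 8, -5, -6, 18, 0, 12, 18, 12] (depth 12)
After 'push 4': stack = [-9, 1, 22, 1, 8, -5, -6, 18, 0, 12, 18, 12, 4] (depth 13)
After 'over': stack = [-9, 1, 22, 1, 8, -5, -6, 18, 0, 12, 18, 12, 4, 12] (depth 14)
After 'swap': stack = [-9, 1, 22, 1, 8, -5, -6, 18, 0, 12, 18, 12, 12, 4] (depth 14)
After 'push 18': stack = [-9, 1, 22, 1, 8, -5, -6, 18, 0, 12, 18, 12, 12, 4, 18] (depth 15)

Answer: 15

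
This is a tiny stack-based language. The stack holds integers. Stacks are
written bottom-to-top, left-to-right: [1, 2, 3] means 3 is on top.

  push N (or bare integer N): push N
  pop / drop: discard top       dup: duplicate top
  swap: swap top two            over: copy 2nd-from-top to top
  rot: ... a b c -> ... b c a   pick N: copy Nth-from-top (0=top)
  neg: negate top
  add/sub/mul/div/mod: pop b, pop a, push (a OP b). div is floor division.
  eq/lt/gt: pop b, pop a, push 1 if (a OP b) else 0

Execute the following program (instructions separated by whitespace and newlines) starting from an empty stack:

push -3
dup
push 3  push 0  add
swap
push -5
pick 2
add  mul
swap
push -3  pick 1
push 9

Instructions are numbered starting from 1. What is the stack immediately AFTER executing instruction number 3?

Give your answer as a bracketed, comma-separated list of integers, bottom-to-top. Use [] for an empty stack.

Step 1 ('push -3'): [-3]
Step 2 ('dup'): [-3, -3]
Step 3 ('push 3'): [-3, -3, 3]

Answer: [-3, -3, 3]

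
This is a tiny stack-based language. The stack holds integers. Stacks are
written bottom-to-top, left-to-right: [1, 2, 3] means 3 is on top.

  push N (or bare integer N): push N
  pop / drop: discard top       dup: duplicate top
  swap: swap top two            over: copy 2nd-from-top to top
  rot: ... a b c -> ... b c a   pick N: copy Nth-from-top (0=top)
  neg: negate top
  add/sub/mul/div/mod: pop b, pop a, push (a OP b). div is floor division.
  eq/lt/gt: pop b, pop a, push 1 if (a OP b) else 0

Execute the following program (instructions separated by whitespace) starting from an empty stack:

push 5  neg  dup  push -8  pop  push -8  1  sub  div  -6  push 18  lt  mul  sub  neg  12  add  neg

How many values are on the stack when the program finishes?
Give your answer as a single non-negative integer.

Answer: 1

Derivation:
After 'push 5': stack = [5] (depth 1)
After 'neg': stack = [-5] (depth 1)
After 'dup': stack = [-5, -5] (depth 2)
After 'push -8': stack = [-5, -5, -8] (depth 3)
After 'pop': stack = [-5, -5] (depth 2)
After 'push -8': stack = [-5, -5, -8] (depth 3)
After 'push 1': stack = [-5, -5, -8, 1] (depth 4)
After 'sub': stack = [-5, -5, -9] (depth 3)
After 'div': stack = [-5, 0] (depth 2)
After 'push -6': stack = [-5, 0, -6] (depth 3)
After 'push 18': stack = [-5, 0, -6, 18] (depth 4)
After 'lt': stack = [-5, 0, 1] (depth 3)
After 'mul': stack = [-5, 0] (depth 2)
After 'sub': stack = [-5] (depth 1)
After 'neg': stack = [5] (depth 1)
After 'push 12': stack = [5, 12] (depth 2)
After 'add': stack = [17] (depth 1)
After 'neg': stack = [-17] (depth 1)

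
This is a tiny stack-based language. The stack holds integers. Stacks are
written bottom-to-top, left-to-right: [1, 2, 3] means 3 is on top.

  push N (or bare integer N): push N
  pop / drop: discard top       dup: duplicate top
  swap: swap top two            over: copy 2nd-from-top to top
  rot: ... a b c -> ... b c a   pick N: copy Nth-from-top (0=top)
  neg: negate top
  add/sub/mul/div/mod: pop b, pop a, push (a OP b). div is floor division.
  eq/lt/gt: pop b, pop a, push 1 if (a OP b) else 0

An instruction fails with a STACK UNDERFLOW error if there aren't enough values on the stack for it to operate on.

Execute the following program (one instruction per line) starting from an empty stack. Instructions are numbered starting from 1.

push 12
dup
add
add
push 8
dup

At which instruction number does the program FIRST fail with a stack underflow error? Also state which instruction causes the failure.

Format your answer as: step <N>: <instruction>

Answer: step 4: add

Derivation:
Step 1 ('push 12'): stack = [12], depth = 1
Step 2 ('dup'): stack = [12, 12], depth = 2
Step 3 ('add'): stack = [24], depth = 1
Step 4 ('add'): needs 2 value(s) but depth is 1 — STACK UNDERFLOW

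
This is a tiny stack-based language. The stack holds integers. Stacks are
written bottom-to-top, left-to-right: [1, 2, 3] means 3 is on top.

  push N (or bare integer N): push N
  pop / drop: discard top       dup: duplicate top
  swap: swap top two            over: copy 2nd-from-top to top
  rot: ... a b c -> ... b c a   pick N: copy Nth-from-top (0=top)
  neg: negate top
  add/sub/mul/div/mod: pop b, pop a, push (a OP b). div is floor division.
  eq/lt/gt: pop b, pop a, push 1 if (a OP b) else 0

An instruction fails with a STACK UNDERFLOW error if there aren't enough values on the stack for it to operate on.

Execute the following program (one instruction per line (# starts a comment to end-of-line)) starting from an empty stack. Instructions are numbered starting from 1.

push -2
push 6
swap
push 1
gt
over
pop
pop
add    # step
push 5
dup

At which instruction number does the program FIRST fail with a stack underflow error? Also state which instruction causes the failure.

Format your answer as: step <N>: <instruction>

Answer: step 9: add

Derivation:
Step 1 ('push -2'): stack = [-2], depth = 1
Step 2 ('push 6'): stack = [-2, 6], depth = 2
Step 3 ('swap'): stack = [6, -2], depth = 2
Step 4 ('push 1'): stack = [6, -2, 1], depth = 3
Step 5 ('gt'): stack = [6, 0], depth = 2
Step 6 ('over'): stack = [6, 0, 6], depth = 3
Step 7 ('pop'): stack = [6, 0], depth = 2
Step 8 ('pop'): stack = [6], depth = 1
Step 9 ('add'): needs 2 value(s) but depth is 1 — STACK UNDERFLOW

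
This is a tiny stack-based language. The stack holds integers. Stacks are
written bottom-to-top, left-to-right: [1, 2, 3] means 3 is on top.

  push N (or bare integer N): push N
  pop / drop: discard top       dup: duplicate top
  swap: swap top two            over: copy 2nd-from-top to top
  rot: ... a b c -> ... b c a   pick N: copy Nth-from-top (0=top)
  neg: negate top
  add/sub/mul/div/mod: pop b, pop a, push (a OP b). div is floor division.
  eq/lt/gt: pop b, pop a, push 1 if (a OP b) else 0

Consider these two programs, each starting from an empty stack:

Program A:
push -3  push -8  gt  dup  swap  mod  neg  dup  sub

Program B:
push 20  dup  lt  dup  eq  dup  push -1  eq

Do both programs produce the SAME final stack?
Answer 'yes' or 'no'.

Program A trace:
  After 'push -3': [-3]
  After 'push -8': [-3, -8]
  After 'gt': [1]
  After 'dup': [1, 1]
  After 'swap': [1, 1]
  After 'mod': [0]
  After 'neg': [0]
  After 'dup': [0, 0]
  After 'sub': [0]
Program A final stack: [0]

Program B trace:
  After 'push 20': [20]
  After 'dup': [20, 20]
  After 'lt': [0]
  After 'dup': [0, 0]
  After 'eq': [1]
  After 'dup': [1, 1]
  After 'push -1': [1, 1, -1]
  After 'eq': [1, 0]
Program B final stack: [1, 0]
Same: no

Answer: no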